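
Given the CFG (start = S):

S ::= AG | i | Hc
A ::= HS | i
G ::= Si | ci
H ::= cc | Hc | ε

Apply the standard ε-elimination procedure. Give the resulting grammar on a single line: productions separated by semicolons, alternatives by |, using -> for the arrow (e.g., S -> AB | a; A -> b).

S -> c | i | AG | Hc; A -> S | i | HS; G -> Si | ci; H -> c | Hc | cc

Nullable set: {H}.
S -> Hc: H nullable, giving Hc | c.
A -> HS: H nullable, giving HS | S.
Drop H -> ε.
H -> Hc: H nullable, giving Hc | c.
Unchanged (no nullable symbols): S -> AG; S -> i; A -> i; G -> Si; G -> ci; H -> cc.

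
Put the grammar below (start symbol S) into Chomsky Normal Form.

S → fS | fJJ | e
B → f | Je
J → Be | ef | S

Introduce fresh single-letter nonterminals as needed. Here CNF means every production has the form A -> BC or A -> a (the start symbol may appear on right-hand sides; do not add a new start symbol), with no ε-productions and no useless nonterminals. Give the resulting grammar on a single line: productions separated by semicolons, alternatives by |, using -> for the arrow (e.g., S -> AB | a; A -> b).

No ε-productions.
After unit-elimination: S -> e | fS | fJJ; B -> f | Je; J -> e | Be | ef | fS | fJJ.
TERM: introduce A -> e, C -> f and substitute in every rule of length ≥2.
BIN: J -> CJJ becomes J -> CD, D -> JJ; S -> CJJ becomes S -> CE, E -> JJ.

S -> e | CE | CS; A -> e; B -> f | JA; C -> f; D -> JJ; E -> JJ; J -> e | AC | BA | CD | CS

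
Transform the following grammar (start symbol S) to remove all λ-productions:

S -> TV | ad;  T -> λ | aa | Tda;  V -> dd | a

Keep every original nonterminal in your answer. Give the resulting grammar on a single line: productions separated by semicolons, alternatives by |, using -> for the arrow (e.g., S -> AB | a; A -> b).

Nullable set: {T}.
S -> TV: T nullable, giving TV | V.
Drop T -> λ.
T -> Tda: T nullable, giving Tda | da.
Unchanged (no nullable symbols): S -> ad; T -> aa; V -> a; V -> dd.

S -> V | TV | ad; T -> aa | da | Tda; V -> a | dd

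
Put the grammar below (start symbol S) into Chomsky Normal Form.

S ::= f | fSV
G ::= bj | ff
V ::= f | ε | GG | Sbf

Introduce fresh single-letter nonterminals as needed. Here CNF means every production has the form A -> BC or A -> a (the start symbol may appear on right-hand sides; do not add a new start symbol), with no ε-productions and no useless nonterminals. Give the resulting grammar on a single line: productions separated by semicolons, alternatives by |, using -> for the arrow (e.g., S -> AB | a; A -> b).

Nullable: {V}; after ε-elimination: S -> f | fS | fSV; G -> bj | ff; V -> f | GG | Sbf.
No unit productions to eliminate.
TERM: introduce A -> b, C -> f, B -> j and substitute in every rule of length ≥2.
BIN: S -> CSV becomes S -> CD, D -> SV; V -> SAC becomes V -> SE, E -> AC.

S -> f | CD | CS; A -> b; B -> j; C -> f; D -> SV; E -> AC; G -> AB | CC; V -> f | GG | SE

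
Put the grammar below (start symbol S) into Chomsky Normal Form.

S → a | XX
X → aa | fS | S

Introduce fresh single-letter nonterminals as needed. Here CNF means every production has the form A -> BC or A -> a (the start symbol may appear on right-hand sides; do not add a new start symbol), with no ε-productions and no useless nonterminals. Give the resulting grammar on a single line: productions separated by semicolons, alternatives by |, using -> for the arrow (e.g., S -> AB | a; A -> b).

S -> a | XX; A -> a; B -> f; X -> a | AA | BS | XX

No ε-productions.
After unit-elimination: S -> a | XX; X -> a | XX | aa | fS.
TERM: introduce A -> a, B -> f and substitute in every rule of length ≥2.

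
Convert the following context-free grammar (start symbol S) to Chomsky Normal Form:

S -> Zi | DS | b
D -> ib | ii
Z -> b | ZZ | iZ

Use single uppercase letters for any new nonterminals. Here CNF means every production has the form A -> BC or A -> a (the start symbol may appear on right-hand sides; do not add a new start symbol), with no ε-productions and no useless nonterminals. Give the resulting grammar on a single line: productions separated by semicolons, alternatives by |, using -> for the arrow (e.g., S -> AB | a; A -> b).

S -> b | DS | ZA; A -> i; B -> b; D -> AA | AB; Z -> b | AZ | ZZ

No ε-productions.
No unit productions to eliminate.
TERM: introduce B -> b, A -> i and substitute in every rule of length ≥2.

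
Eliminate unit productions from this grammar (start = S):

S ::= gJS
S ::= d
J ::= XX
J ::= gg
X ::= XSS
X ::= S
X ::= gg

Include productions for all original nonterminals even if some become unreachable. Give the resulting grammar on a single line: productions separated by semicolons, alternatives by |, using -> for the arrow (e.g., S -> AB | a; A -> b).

Unit productions: X->S.
Unit pairs (A ⇒* B via units): (X,S).
S: inherits non-unit rules of {S} → d | gJS.
J: inherits non-unit rules of {J} → XX | gg.
X: inherits non-unit rules of {S, X} → XSS | d | gJS | gg.

S -> d | gJS; J -> XX | gg; X -> d | gg | XSS | gJS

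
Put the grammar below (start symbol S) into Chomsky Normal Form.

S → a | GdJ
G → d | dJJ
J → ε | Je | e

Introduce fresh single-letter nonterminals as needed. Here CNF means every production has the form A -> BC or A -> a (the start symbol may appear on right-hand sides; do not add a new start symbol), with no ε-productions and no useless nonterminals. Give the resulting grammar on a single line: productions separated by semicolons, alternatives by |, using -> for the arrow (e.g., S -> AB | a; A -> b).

Nullable: {J}; after ε-elimination: S -> a | Gd | GdJ; G -> d | dJ | dJJ; J -> e | Je.
No unit productions to eliminate.
TERM: introduce A -> d, B -> e and substitute in every rule of length ≥2.
BIN: G -> AJJ becomes G -> AC, C -> JJ; S -> GAJ becomes S -> GD, D -> AJ.

S -> a | GA | GD; A -> d; B -> e; C -> JJ; D -> AJ; G -> d | AC | AJ; J -> e | JB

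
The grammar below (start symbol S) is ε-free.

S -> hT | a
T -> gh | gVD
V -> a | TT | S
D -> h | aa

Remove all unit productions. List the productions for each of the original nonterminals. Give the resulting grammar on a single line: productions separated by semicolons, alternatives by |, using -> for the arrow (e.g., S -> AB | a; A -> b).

S -> a | hT; D -> h | aa; T -> gh | gVD; V -> a | TT | hT

Unit productions: V->S.
Unit pairs (A ⇒* B via units): (V,S).
S: inherits non-unit rules of {S} → a | hT.
D: inherits non-unit rules of {D} → aa | h.
T: inherits non-unit rules of {T} → gVD | gh.
V: inherits non-unit rules of {S, V} → TT | a | hT.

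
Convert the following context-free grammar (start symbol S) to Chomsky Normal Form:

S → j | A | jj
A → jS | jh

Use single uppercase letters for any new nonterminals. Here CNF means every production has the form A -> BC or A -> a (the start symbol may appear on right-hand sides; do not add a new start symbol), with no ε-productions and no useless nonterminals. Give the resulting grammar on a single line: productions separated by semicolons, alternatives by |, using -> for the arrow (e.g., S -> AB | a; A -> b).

S -> j | BB | BC | BS; B -> j; C -> h

No ε-productions.
After unit-elimination: S -> j | jS | jh | jj; A -> jS | jh.
TERM: introduce C -> h, B -> j and substitute in every rule of length ≥2.
Drop unreachable/unproductive: A.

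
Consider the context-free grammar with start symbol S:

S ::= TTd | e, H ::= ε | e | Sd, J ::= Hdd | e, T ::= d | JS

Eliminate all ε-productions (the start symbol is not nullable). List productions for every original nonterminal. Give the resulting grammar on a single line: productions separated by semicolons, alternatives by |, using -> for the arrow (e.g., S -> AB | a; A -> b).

Nullable set: {H}.
Drop H -> ε.
J -> Hdd: H nullable, giving Hdd | dd.
Unchanged (no nullable symbols): S -> TTd; S -> e; H -> Sd; H -> e; J -> e; T -> JS; T -> d.

S -> e | TTd; H -> e | Sd; J -> e | dd | Hdd; T -> d | JS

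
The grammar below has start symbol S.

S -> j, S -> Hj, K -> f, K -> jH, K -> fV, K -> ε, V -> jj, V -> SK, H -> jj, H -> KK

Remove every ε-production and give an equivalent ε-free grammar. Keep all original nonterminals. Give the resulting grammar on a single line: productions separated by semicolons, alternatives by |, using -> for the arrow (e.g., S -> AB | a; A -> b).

Nullable set: {H, K}.
S -> Hj: H nullable, giving Hj | j.
H -> KK: K, K nullable, giving K | KK.
Drop K -> ε.
K -> jH: H nullable, giving j | jH.
V -> SK: K nullable, giving S | SK.
Unchanged (no nullable symbols): S -> j; H -> jj; K -> f; K -> fV; V -> jj.

S -> j | Hj; H -> K | KK | jj; K -> f | j | fV | jH; V -> S | SK | jj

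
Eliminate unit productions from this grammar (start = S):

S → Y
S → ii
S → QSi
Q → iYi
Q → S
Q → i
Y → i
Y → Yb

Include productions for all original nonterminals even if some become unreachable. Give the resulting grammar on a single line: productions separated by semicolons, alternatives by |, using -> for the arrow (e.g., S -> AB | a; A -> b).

S -> i | Yb | ii | QSi; Q -> i | Yb | ii | QSi | iYi; Y -> i | Yb

Unit productions: Q->S, S->Y.
Unit pairs (A ⇒* B via units): (Q,S), (Q,Y), (S,Y).
S: inherits non-unit rules of {S, Y} → QSi | Yb | i | ii.
Q: inherits non-unit rules of {Q, S, Y} → QSi | Yb | i | iYi | ii.
Y: inherits non-unit rules of {Y} → Yb | i.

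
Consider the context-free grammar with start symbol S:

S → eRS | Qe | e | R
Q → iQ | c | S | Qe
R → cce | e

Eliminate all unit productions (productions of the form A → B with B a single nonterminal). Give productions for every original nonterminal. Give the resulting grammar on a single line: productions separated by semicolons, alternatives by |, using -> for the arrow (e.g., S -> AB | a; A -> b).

Unit productions: Q->S, S->R.
Unit pairs (A ⇒* B via units): (Q,R), (Q,S), (S,R).
S: inherits non-unit rules of {R, S} → Qe | cce | e | eRS.
Q: inherits non-unit rules of {Q, R, S} → Qe | c | cce | e | eRS | iQ.
R: inherits non-unit rules of {R} → cce | e.

S -> e | Qe | cce | eRS; Q -> c | e | Qe | iQ | cce | eRS; R -> e | cce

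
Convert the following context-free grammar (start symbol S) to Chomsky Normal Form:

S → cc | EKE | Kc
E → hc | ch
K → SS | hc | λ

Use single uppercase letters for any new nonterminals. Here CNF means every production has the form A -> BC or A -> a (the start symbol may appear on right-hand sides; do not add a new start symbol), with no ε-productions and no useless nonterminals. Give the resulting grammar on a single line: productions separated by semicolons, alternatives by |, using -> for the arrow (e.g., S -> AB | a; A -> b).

Nullable: {K}; after ε-elimination: S -> c | EE | Kc | cc | EKE; E -> ch | hc; K -> SS | hc.
No unit productions to eliminate.
TERM: introduce A -> c, B -> h and substitute in every rule of length ≥2.
BIN: S -> EKE becomes S -> EC, C -> KE.

S -> c | AA | EC | EE | KA; A -> c; B -> h; C -> KE; E -> AB | BA; K -> BA | SS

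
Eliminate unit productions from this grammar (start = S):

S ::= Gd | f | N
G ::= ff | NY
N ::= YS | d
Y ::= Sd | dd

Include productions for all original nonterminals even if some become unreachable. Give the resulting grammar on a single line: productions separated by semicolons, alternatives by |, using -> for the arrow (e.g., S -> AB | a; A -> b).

Unit productions: S->N.
Unit pairs (A ⇒* B via units): (S,N).
S: inherits non-unit rules of {N, S} → Gd | YS | d | f.
G: inherits non-unit rules of {G} → NY | ff.
N: inherits non-unit rules of {N} → YS | d.
Y: inherits non-unit rules of {Y} → Sd | dd.

S -> d | f | Gd | YS; G -> NY | ff; N -> d | YS; Y -> Sd | dd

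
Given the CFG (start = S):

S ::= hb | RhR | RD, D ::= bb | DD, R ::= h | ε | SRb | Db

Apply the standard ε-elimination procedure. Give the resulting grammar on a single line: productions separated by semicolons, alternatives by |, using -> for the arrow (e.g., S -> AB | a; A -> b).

Nullable set: {R}.
S -> RD: R nullable, giving D | RD.
S -> RhR: R, R nullable, giving Rh | RhR | h | hR.
Drop R -> ε.
R -> SRb: R nullable, giving SRb | Sb.
Unchanged (no nullable symbols): S -> hb; D -> DD; D -> bb; R -> Db; R -> h.

S -> D | h | RD | Rh | hR | hb | RhR; D -> DD | bb; R -> h | Db | Sb | SRb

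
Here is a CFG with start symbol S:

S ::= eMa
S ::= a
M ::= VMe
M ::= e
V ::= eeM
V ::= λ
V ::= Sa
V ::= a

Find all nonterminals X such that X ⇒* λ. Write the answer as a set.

{V}

Directly nullable (have an ε-rule): {V}.
Not nullable: M, S — each has a terminal in every rule's right-hand side or depends on a non-nullable symbol.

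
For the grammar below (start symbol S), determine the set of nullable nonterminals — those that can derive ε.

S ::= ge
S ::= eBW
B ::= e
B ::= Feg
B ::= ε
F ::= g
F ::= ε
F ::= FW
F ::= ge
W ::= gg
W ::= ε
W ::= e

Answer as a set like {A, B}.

{B, F, W}

Directly nullable (have an ε-rule): {B, F, W}.
Not nullable: S — each has a terminal in every rule's right-hand side or depends on a non-nullable symbol.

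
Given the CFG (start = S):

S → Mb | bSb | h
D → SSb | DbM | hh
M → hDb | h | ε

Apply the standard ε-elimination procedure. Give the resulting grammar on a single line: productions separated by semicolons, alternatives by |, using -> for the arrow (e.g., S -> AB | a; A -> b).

Nullable set: {M}.
S -> Mb: M nullable, giving Mb | b.
D -> DbM: M nullable, giving Db | DbM.
Drop M -> ε.
Unchanged (no nullable symbols): S -> bSb; S -> h; D -> SSb; D -> hh; M -> h; M -> hDb.

S -> b | h | Mb | bSb; D -> Db | hh | DbM | SSb; M -> h | hDb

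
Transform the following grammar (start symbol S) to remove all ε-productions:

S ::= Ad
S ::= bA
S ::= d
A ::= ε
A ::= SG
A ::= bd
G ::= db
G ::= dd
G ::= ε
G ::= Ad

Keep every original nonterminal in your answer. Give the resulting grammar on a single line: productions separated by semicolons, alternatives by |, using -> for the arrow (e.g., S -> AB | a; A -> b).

Nullable set: {A, G}.
S -> Ad: A nullable, giving Ad | d.
S -> bA: A nullable, giving b | bA.
Drop A -> ε.
A -> SG: G nullable, giving S | SG.
Drop G -> ε.
G -> Ad: A nullable, giving Ad | d.
Unchanged (no nullable symbols): S -> d; A -> bd; G -> db; G -> dd.

S -> b | d | Ad | bA; A -> S | SG | bd; G -> d | Ad | db | dd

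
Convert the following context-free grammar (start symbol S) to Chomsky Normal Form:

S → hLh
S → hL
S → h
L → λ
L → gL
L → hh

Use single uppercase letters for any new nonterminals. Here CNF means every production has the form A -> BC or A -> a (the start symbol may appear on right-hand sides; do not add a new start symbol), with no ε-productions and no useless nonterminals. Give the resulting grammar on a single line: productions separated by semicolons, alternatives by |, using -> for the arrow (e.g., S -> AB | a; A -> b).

S -> h | BB | BC | BL; A -> g; B -> h; C -> LB; L -> g | AL | BB

Nullable: {L}; after ε-elimination: S -> h | hL | hh | hLh; L -> g | gL | hh.
No unit productions to eliminate.
TERM: introduce A -> g, B -> h and substitute in every rule of length ≥2.
BIN: S -> BLB becomes S -> BC, C -> LB.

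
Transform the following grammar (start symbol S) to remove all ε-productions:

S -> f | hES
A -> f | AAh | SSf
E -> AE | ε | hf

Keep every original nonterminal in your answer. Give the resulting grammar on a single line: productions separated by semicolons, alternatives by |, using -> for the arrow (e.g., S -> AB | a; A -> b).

Nullable set: {E}.
S -> hES: E nullable, giving hES | hS.
Drop E -> ε.
E -> AE: E nullable, giving A | AE.
Unchanged (no nullable symbols): S -> f; A -> AAh; A -> SSf; A -> f; E -> hf.

S -> f | hS | hES; A -> f | AAh | SSf; E -> A | AE | hf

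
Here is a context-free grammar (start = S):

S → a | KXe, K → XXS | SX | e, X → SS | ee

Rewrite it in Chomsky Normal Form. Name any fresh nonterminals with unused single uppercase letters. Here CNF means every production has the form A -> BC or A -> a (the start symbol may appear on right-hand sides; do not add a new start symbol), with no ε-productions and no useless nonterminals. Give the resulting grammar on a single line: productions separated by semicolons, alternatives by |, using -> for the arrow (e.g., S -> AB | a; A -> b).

No ε-productions.
No unit productions to eliminate.
TERM: introduce A -> e and substitute in every rule of length ≥2.
BIN: K -> XXS becomes K -> XB, B -> XS; S -> KXA becomes S -> KC, C -> XA.

S -> a | KC; A -> e; B -> XS; C -> XA; K -> e | SX | XB; X -> AA | SS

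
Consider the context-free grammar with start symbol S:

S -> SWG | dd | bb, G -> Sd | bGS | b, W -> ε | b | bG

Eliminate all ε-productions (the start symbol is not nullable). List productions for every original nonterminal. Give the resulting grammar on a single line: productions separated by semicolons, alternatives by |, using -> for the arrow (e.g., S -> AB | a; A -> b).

Nullable set: {W}.
S -> SWG: W nullable, giving SG | SWG.
Drop W -> ε.
Unchanged (no nullable symbols): S -> bb; S -> dd; G -> Sd; G -> b; G -> bGS; W -> b; W -> bG.

S -> SG | bb | dd | SWG; G -> b | Sd | bGS; W -> b | bG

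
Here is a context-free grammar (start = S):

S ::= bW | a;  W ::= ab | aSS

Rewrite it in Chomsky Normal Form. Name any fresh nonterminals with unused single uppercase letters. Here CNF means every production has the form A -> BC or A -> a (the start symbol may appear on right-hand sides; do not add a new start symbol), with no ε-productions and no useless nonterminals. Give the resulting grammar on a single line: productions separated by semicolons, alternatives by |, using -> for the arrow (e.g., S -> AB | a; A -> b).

S -> a | AW; A -> b; B -> a; C -> SS; W -> BA | BC

No ε-productions.
No unit productions to eliminate.
TERM: introduce B -> a, A -> b and substitute in every rule of length ≥2.
BIN: W -> BSS becomes W -> BC, C -> SS.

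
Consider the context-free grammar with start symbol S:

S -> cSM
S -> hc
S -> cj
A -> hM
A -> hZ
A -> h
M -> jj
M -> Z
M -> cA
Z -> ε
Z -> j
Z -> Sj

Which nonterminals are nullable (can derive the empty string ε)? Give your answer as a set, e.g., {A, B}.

Directly nullable (have an ε-rule): {Z}.
M is nullable via M -> Z (every symbol on the right is already known nullable).
Not nullable: A, S — each has a terminal in every rule's right-hand side or depends on a non-nullable symbol.

{M, Z}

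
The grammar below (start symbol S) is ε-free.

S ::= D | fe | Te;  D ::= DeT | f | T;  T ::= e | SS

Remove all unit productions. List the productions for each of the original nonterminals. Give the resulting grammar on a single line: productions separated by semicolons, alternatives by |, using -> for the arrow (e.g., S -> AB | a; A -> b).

Unit productions: D->T, S->D.
Unit pairs (A ⇒* B via units): (D,T), (S,D), (S,T).
S: inherits non-unit rules of {D, S, T} → DeT | SS | Te | e | f | fe.
D: inherits non-unit rules of {D, T} → DeT | SS | e | f.
T: inherits non-unit rules of {T} → SS | e.

S -> e | f | SS | Te | fe | DeT; D -> e | f | SS | DeT; T -> e | SS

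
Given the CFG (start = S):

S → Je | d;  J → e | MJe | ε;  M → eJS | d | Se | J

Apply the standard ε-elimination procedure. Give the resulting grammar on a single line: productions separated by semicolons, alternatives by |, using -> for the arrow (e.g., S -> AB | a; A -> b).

Nullable set: {J, M}.
S -> Je: J nullable, giving Je | e.
Drop J -> ε.
J -> MJe: M, J nullable, giving Je | MJe | Me | e.
M -> J: J nullable, giving J.
M -> eJS: J nullable, giving eJS | eS.
Unchanged (no nullable symbols): S -> d; J -> e; M -> Se; M -> d.

S -> d | e | Je; J -> e | Je | Me | MJe; M -> J | d | Se | eS | eJS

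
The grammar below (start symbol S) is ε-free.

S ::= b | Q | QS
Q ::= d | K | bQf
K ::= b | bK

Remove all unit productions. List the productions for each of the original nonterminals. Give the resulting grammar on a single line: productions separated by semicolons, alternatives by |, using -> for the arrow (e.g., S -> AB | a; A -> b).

S -> b | d | QS | bK | bQf; K -> b | bK; Q -> b | d | bK | bQf

Unit productions: Q->K, S->Q.
Unit pairs (A ⇒* B via units): (Q,K), (S,K), (S,Q).
S: inherits non-unit rules of {K, Q, S} → QS | b | bK | bQf | d.
K: inherits non-unit rules of {K} → b | bK.
Q: inherits non-unit rules of {K, Q} → b | bK | bQf | d.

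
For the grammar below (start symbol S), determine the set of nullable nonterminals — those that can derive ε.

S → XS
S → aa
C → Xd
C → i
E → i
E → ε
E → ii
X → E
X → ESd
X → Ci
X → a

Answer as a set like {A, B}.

{E, X}

Directly nullable (have an ε-rule): {E}.
X is nullable via X -> E (every symbol on the right is already known nullable).
Not nullable: C, S — each has a terminal in every rule's right-hand side or depends on a non-nullable symbol.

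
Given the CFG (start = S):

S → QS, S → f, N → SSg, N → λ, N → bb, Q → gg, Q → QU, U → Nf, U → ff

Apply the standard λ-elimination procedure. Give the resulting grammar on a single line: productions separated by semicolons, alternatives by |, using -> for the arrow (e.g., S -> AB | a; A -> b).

Nullable set: {N}.
Drop N -> λ.
U -> Nf: N nullable, giving Nf | f.
Unchanged (no nullable symbols): S -> QS; S -> f; N -> SSg; N -> bb; Q -> QU; Q -> gg; U -> ff.

S -> f | QS; N -> bb | SSg; Q -> QU | gg; U -> f | Nf | ff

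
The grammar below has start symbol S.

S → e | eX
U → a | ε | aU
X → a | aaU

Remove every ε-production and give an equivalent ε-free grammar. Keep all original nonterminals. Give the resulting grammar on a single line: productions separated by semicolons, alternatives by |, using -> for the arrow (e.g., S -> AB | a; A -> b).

S -> e | eX; U -> a | aU; X -> a | aa | aaU

Nullable set: {U}.
Drop U -> ε.
U -> aU: U nullable, giving a | aU.
X -> aaU: U nullable, giving aa | aaU.
Unchanged (no nullable symbols): S -> e; S -> eX; U -> a; X -> a.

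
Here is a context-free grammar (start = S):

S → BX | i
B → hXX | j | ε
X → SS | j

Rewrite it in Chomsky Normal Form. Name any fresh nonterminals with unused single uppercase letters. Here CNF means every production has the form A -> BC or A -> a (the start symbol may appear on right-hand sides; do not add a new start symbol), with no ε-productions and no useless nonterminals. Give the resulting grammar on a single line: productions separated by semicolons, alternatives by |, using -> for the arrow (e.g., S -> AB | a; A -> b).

S -> i | j | BX | SS; A -> h; B -> j | AC; C -> XX; X -> j | SS

Nullable: {B}; after ε-elimination: S -> X | i | BX; B -> j | hXX; X -> j | SS.
After unit-elimination: S -> i | j | BX | SS; B -> j | hXX; X -> j | SS.
TERM: introduce A -> h and substitute in every rule of length ≥2.
BIN: B -> AXX becomes B -> AC, C -> XX.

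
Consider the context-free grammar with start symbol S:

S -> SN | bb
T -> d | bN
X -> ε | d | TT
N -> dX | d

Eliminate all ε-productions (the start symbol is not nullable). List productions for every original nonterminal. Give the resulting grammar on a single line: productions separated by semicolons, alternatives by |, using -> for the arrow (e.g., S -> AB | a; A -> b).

Nullable set: {X}.
N -> dX: X nullable, giving d | dX.
Drop X -> ε.
Unchanged (no nullable symbols): S -> SN; S -> bb; N -> d; T -> bN; T -> d; X -> TT; X -> d.

S -> SN | bb; N -> d | dX; T -> d | bN; X -> d | TT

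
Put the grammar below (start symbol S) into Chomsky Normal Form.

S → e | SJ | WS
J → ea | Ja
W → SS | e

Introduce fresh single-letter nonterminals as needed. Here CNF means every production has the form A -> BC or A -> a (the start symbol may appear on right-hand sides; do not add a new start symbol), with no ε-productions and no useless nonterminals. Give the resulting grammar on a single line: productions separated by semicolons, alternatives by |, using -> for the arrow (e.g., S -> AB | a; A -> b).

S -> e | SJ | WS; A -> a; B -> e; J -> BA | JA; W -> e | SS

No ε-productions.
No unit productions to eliminate.
TERM: introduce A -> a, B -> e and substitute in every rule of length ≥2.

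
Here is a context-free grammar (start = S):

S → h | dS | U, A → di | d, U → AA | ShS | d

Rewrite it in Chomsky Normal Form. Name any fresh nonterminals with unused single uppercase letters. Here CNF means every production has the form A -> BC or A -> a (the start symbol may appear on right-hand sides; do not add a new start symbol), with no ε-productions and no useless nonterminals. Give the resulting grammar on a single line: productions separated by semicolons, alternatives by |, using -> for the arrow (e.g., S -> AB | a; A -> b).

S -> d | h | AA | BS | SE; A -> d | BC; B -> d; C -> i; D -> h; E -> DS

No ε-productions.
After unit-elimination: S -> d | h | AA | dS | ShS; A -> d | di; U -> d | AA | ShS.
TERM: introduce B -> d, D -> h, C -> i and substitute in every rule of length ≥2.
BIN: S -> SDS becomes S -> SE, E -> DS; U -> SDS becomes U -> SF, F -> DS.
Drop unreachable/unproductive: U.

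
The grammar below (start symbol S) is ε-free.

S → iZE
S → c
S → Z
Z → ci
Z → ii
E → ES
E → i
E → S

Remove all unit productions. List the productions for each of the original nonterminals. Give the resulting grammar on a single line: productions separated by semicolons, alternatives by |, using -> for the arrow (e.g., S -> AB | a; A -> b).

S -> c | ci | ii | iZE; E -> c | i | ES | ci | ii | iZE; Z -> ci | ii

Unit productions: E->S, S->Z.
Unit pairs (A ⇒* B via units): (E,S), (E,Z), (S,Z).
S: inherits non-unit rules of {S, Z} → c | ci | iZE | ii.
E: inherits non-unit rules of {E, S, Z} → ES | c | ci | i | iZE | ii.
Z: inherits non-unit rules of {Z} → ci | ii.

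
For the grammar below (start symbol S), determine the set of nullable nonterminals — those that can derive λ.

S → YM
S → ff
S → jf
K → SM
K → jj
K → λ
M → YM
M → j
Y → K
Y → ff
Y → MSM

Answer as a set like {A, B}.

{K, Y}

Directly nullable (have an ε-rule): {K}.
Y is nullable via Y -> K (every symbol on the right is already known nullable).
Not nullable: M, S — each has a terminal in every rule's right-hand side or depends on a non-nullable symbol.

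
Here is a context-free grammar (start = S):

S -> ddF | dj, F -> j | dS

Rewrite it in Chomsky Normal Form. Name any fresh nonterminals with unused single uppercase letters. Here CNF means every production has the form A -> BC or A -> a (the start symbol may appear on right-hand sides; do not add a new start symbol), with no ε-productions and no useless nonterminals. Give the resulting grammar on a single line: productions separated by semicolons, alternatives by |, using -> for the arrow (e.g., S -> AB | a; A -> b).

No ε-productions.
No unit productions to eliminate.
TERM: introduce A -> d, B -> j and substitute in every rule of length ≥2.
BIN: S -> AAF becomes S -> AC, C -> AF.

S -> AB | AC; A -> d; B -> j; C -> AF; F -> j | AS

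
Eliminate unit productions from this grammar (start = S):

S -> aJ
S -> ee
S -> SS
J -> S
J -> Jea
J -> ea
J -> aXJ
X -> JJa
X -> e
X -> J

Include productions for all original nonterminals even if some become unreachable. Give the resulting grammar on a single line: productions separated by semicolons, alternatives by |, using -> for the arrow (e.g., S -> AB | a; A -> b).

Unit productions: J->S, X->J.
Unit pairs (A ⇒* B via units): (J,S), (X,J), (X,S).
S: inherits non-unit rules of {S} → SS | aJ | ee.
J: inherits non-unit rules of {J, S} → Jea | SS | aJ | aXJ | ea | ee.
X: inherits non-unit rules of {J, S, X} → JJa | Jea | SS | aJ | aXJ | e | ea | ee.

S -> SS | aJ | ee; J -> SS | aJ | ea | ee | Jea | aXJ; X -> e | SS | aJ | ea | ee | JJa | Jea | aXJ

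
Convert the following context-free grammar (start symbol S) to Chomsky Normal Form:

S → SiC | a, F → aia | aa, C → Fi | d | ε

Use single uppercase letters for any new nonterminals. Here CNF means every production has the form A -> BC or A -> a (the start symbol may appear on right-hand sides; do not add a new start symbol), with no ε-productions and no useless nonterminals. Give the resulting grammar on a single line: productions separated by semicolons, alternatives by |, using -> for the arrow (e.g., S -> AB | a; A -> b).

Nullable: {C}; after ε-elimination: S -> a | Si | SiC; C -> d | Fi; F -> aa | aia.
No unit productions to eliminate.
TERM: introduce B -> a, A -> i and substitute in every rule of length ≥2.
BIN: F -> BAB becomes F -> BD, D -> AB; S -> SAC becomes S -> SE, E -> AC.

S -> a | SA | SE; A -> i; B -> a; C -> d | FA; D -> AB; E -> AC; F -> BB | BD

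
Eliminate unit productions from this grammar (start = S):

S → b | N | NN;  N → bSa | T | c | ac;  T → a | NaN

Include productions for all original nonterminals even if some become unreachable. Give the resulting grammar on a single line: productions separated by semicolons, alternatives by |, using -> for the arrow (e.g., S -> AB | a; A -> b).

Unit productions: N->T, S->N.
Unit pairs (A ⇒* B via units): (N,T), (S,N), (S,T).
S: inherits non-unit rules of {N, S, T} → NN | NaN | a | ac | b | bSa | c.
N: inherits non-unit rules of {N, T} → NaN | a | ac | bSa | c.
T: inherits non-unit rules of {T} → NaN | a.

S -> a | b | c | NN | ac | NaN | bSa; N -> a | c | ac | NaN | bSa; T -> a | NaN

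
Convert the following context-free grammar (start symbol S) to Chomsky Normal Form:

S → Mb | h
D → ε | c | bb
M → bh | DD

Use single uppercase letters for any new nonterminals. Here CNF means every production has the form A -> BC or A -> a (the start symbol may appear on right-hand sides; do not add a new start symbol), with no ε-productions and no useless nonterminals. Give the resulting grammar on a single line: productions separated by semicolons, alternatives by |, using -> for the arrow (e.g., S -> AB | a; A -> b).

S -> b | h | MA; A -> b; B -> h; D -> c | AA; M -> c | AA | AB | DD

Nullable: {D, M}; after ε-elimination: S -> b | h | Mb; D -> c | bb; M -> D | DD | bh.
After unit-elimination: S -> b | h | Mb; D -> c | bb; M -> c | DD | bb | bh.
TERM: introduce A -> b, B -> h and substitute in every rule of length ≥2.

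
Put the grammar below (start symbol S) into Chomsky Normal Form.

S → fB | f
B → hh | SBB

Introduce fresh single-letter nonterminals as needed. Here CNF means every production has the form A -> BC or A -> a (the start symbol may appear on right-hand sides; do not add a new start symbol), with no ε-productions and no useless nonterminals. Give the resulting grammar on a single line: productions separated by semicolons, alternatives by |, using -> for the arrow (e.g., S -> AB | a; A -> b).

S -> f | CB; A -> h; B -> AA | SD; C -> f; D -> BB

No ε-productions.
No unit productions to eliminate.
TERM: introduce C -> f, A -> h and substitute in every rule of length ≥2.
BIN: B -> SBB becomes B -> SD, D -> BB.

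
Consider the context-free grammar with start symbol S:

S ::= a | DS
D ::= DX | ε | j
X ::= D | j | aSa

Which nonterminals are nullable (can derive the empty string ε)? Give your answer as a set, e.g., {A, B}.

Directly nullable (have an ε-rule): {D}.
X is nullable via X -> D (every symbol on the right is already known nullable).
Not nullable: S — each has a terminal in every rule's right-hand side or depends on a non-nullable symbol.

{D, X}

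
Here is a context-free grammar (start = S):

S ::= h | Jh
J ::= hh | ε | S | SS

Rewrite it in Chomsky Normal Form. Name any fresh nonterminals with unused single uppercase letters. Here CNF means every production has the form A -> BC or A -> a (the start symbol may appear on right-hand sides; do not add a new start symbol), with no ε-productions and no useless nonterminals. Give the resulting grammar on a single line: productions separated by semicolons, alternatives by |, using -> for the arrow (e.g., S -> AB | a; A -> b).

Nullable: {J}; after ε-elimination: S -> h | Jh; J -> S | SS | hh.
After unit-elimination: S -> h | Jh; J -> h | Jh | SS | hh.
TERM: introduce A -> h and substitute in every rule of length ≥2.

S -> h | JA; A -> h; J -> h | AA | JA | SS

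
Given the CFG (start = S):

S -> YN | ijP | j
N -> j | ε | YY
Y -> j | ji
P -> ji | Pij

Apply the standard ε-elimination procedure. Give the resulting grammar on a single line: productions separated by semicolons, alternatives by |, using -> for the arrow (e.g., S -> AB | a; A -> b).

S -> Y | j | YN | ijP; N -> j | YY; P -> ji | Pij; Y -> j | ji

Nullable set: {N}.
S -> YN: N nullable, giving Y | YN.
Drop N -> ε.
Unchanged (no nullable symbols): S -> ijP; S -> j; N -> YY; N -> j; P -> Pij; P -> ji; Y -> j; Y -> ji.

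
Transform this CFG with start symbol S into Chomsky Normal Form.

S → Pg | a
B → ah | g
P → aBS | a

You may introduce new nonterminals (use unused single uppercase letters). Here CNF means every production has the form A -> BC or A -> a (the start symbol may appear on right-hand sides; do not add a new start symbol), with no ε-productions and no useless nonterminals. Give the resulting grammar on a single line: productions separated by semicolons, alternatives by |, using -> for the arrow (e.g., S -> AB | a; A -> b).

S -> a | PD; A -> a; B -> g | AC; C -> h; D -> g; E -> BS; P -> a | AE

No ε-productions.
No unit productions to eliminate.
TERM: introduce A -> a, D -> g, C -> h and substitute in every rule of length ≥2.
BIN: P -> ABS becomes P -> AE, E -> BS.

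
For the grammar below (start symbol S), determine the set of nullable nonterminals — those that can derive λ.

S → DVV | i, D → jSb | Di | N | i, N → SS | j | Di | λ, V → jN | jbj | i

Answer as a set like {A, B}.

Directly nullable (have an ε-rule): {N}.
D is nullable via D -> N (every symbol on the right is already known nullable).
Not nullable: S, V — each has a terminal in every rule's right-hand side or depends on a non-nullable symbol.

{D, N}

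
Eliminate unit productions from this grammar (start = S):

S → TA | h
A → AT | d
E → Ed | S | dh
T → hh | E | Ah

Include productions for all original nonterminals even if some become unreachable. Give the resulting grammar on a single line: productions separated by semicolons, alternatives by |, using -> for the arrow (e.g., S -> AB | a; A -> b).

S -> h | TA; A -> d | AT; E -> h | Ed | TA | dh; T -> h | Ah | Ed | TA | dh | hh

Unit productions: E->S, T->E.
Unit pairs (A ⇒* B via units): (E,S), (T,E), (T,S).
S: inherits non-unit rules of {S} → TA | h.
A: inherits non-unit rules of {A} → AT | d.
E: inherits non-unit rules of {E, S} → Ed | TA | dh | h.
T: inherits non-unit rules of {E, S, T} → Ah | Ed | TA | dh | h | hh.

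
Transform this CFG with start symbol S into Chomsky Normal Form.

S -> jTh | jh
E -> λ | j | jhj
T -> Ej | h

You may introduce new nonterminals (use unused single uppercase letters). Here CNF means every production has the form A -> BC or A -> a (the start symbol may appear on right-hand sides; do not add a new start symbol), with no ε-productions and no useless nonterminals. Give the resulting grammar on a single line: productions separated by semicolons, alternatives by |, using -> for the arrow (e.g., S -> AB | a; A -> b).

Nullable: {E}; after ε-elimination: S -> jh | jTh; E -> j | jhj; T -> h | j | Ej.
No unit productions to eliminate.
TERM: introduce B -> h, A -> j and substitute in every rule of length ≥2.
BIN: E -> ABA becomes E -> AC, C -> BA; S -> ATB becomes S -> AD, D -> TB.

S -> AB | AD; A -> j; B -> h; C -> BA; D -> TB; E -> j | AC; T -> h | j | EA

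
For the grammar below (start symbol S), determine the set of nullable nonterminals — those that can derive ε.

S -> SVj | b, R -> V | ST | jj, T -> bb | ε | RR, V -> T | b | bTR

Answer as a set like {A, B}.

Directly nullable (have an ε-rule): {T}.
V is nullable via V -> T (every symbol on the right is already known nullable).
R is nullable via R -> V (every symbol on the right is already known nullable).
Not nullable: S — each has a terminal in every rule's right-hand side or depends on a non-nullable symbol.

{R, T, V}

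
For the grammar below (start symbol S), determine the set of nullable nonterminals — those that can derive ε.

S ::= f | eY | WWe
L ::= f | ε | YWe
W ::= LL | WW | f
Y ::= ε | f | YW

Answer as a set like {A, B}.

{L, W, Y}

Directly nullable (have an ε-rule): {L, Y}.
W is nullable via W -> LL (every symbol on the right is already known nullable).
Not nullable: S — each has a terminal in every rule's right-hand side or depends on a non-nullable symbol.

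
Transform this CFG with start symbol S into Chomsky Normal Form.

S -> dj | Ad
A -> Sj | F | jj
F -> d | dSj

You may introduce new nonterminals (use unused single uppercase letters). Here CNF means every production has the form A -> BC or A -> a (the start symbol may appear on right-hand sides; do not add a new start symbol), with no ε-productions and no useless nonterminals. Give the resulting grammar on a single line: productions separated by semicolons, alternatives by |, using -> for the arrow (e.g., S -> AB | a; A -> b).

S -> AC | CB; A -> d | BB | CD | SB; B -> j; C -> d; D -> SB

No ε-productions.
After unit-elimination: S -> Ad | dj; A -> d | Sj | jj | dSj; F -> d | dSj.
TERM: introduce C -> d, B -> j and substitute in every rule of length ≥2.
BIN: A -> CSB becomes A -> CD, D -> SB; F -> CSB becomes F -> CE, E -> SB.
Drop unreachable/unproductive: F.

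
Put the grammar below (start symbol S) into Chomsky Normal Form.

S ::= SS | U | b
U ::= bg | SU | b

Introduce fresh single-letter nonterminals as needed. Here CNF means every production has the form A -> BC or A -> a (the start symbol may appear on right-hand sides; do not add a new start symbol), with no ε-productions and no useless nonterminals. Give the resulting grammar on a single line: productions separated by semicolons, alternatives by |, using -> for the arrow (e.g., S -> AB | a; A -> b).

S -> b | AB | SS | SU; A -> b; B -> g; U -> b | AB | SU

No ε-productions.
After unit-elimination: S -> b | SS | SU | bg; U -> b | SU | bg.
TERM: introduce A -> b, B -> g and substitute in every rule of length ≥2.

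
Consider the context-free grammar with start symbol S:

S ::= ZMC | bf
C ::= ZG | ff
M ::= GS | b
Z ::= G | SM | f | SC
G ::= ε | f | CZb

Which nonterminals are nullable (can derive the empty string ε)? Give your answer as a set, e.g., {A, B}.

{C, G, Z}

Directly nullable (have an ε-rule): {G}.
Z is nullable via Z -> G (every symbol on the right is already known nullable).
C is nullable via C -> ZG (every symbol on the right is already known nullable).
Not nullable: M, S — each has a terminal in every rule's right-hand side or depends on a non-nullable symbol.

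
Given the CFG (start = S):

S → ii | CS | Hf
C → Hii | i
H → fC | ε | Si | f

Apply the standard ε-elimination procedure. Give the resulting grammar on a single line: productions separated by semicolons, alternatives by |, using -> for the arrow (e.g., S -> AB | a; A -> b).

Nullable set: {H}.
S -> Hf: H nullable, giving Hf | f.
C -> Hii: H nullable, giving Hii | ii.
Drop H -> ε.
Unchanged (no nullable symbols): S -> CS; S -> ii; C -> i; H -> Si; H -> f; H -> fC.

S -> f | CS | Hf | ii; C -> i | ii | Hii; H -> f | Si | fC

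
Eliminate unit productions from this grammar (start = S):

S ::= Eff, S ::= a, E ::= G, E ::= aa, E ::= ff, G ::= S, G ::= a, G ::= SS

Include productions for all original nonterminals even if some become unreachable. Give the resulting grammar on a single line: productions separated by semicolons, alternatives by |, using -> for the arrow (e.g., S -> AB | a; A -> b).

Unit productions: E->G, G->S.
Unit pairs (A ⇒* B via units): (E,G), (E,S), (G,S).
S: inherits non-unit rules of {S} → Eff | a.
E: inherits non-unit rules of {E, G, S} → Eff | SS | a | aa | ff.
G: inherits non-unit rules of {G, S} → Eff | SS | a.

S -> a | Eff; E -> a | SS | aa | ff | Eff; G -> a | SS | Eff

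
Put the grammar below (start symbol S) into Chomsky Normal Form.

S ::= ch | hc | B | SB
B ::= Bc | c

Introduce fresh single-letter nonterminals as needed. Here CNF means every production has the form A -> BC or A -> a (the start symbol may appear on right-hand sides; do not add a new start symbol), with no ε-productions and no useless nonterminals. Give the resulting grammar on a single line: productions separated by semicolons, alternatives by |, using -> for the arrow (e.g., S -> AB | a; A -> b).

No ε-productions.
After unit-elimination: S -> c | Bc | SB | ch | hc; B -> c | Bc.
TERM: introduce A -> c, C -> h and substitute in every rule of length ≥2.

S -> c | AC | BA | CA | SB; A -> c; B -> c | BA; C -> h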